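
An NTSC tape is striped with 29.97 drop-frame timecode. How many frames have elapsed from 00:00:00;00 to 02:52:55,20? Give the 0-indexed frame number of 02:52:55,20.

Complete 10-minute blocks: 17, each 17982 frames → 305694.
Remaining 2 whole minutes in the current block: 1800 + 1 × 1798 = 3598 frames.
Within the current minute: 55 × 30 + 20 − 2 = 1668 (labels ;00/;01 skipped at this minute). Total = 305694 + 3598 + 1668 = 310960.

310960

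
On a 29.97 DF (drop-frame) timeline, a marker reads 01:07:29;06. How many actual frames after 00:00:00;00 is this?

121354

Complete 10-minute blocks: 6, each 17982 frames → 107892.
Remaining 7 whole minutes in the current block: 1800 + 6 × 1798 = 12588 frames.
Within the current minute: 29 × 30 + 6 − 2 = 874 (labels ;00/;01 skipped at this minute). Total = 107892 + 12588 + 874 = 121354.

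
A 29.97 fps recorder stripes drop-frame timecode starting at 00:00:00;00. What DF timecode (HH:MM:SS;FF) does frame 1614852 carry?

Ten DF minutes hold 17982 frames, so frame 1614852 lies in block 89 (frames 1600398–1618379) with 14454 frames into that block.
The block's first minute is 1800 frames and the rest 1798 each; 14454 frames reaches minute 8, so 89 × 18 + 8 × 2 = 1618 labels have been skipped so far.
Adding those back, label number 1614852 + 1618 = 1616470 at 30 labels/s is 53882 s + 10 f = 14 h 58 min 2 s frame 10, i.e. 14:58:02;10.

14:58:02;10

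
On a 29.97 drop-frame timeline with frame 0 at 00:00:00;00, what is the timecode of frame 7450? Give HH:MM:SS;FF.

Ten DF minutes hold 17982 frames, so frame 7450 lies in block 0 (frames 0–17981) with 7450 frames into that block.
The block's first minute is 1800 frames and the rest 1798 each; 7450 frames reaches minute 4, so 0 × 18 + 4 × 2 = 8 labels have been skipped so far.
Adding those back, label number 7450 + 8 = 7458 at 30 labels/s is 248 s + 18 f = 0 h 4 min 8 s frame 18, i.e. 00:04:08;18.

00:04:08;18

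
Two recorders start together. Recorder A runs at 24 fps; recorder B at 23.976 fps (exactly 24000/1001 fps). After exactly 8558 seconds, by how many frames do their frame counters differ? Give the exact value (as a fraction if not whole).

18672/91 frames

A emits 24 × 8558 = 205392 frames; B emits 24000/1001 × 8558 = 18672000/91.
Difference = 18672/91 frames (≈ 205.1868); B is behind A.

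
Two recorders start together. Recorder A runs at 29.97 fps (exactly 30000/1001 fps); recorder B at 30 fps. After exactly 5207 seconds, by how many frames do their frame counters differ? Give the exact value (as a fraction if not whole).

156210/1001 frames

A emits 30000/1001 × 5207 = 156210000/1001 frames; B emits 30 × 5207 = 156210.
Difference = 156210/1001 frames (≈ 156.0539); B is ahead of A.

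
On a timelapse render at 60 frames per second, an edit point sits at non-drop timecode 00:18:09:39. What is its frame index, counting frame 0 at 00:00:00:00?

65379

Total seconds to the label: (0 × 3600 + 18 × 60 + 9) = 1089.
Frame index = 1089 × 60 + 39 = 65379.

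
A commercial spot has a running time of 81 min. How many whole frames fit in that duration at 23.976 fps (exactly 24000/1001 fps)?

81 min = 4860 s.
Frames = 4860 × 24000/1001 = 116640000/1001 ≈ 116523.4765.
Complete frames: 116523.

116523 frames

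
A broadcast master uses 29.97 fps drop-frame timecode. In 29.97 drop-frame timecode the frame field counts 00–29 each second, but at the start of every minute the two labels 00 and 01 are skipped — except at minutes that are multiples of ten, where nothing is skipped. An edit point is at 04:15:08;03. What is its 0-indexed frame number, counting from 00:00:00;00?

458783

Complete 10-minute blocks: 25, each 17982 frames → 449550.
Remaining 5 whole minutes in the current block: 1800 + 4 × 1798 = 8992 frames.
Within the current minute: 8 × 30 + 3 − 2 = 241 (labels ;00/;01 skipped at this minute). Total = 449550 + 8992 + 241 = 458783.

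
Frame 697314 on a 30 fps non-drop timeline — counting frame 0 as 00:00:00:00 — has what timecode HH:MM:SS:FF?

697314 ÷ 30 = 23243 full seconds, remainder 24 frames.
23243 s = 6 h 27 min 23 s.
Timecode: 06:27:23:24.

06:27:23:24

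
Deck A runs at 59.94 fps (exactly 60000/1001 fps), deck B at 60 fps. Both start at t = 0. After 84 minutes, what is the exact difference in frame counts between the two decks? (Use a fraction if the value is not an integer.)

84 min = 5040 s.
A emits 60000/1001 × 5040 = 43200000/143 frames; B emits 60 × 5040 = 302400.
Difference = 43200/143 frames (≈ 302.0979); B is ahead of A.

43200/143 frames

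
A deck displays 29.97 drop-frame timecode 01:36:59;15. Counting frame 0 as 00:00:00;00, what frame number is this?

174411

As if non-drop at 30 labels/s: (1 × 3600 + 36 × 60 + 59) × 30 + 15 = 174585.
Minute boundaries passed: 96; those not divisible by 10: 96 − 9 = 87; dropped labels = 2 × 87 = 174.
Actual frame index = 174585 − 174 = 174411.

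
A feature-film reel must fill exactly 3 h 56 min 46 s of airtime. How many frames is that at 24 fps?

340944 frames

3 h 56 min 46 s = 14206 s.
Frames = 14206 × 24 = 340944.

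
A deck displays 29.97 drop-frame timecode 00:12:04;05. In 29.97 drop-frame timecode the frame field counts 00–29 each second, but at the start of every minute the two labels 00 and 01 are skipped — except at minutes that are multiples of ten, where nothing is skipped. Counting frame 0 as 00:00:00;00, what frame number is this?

21703

As if non-drop at 30 labels/s: (0 × 3600 + 12 × 60 + 4) × 30 + 5 = 21725.
Minute boundaries passed: 12; those not divisible by 10: 12 − 1 = 11; dropped labels = 2 × 11 = 22.
Actual frame index = 21725 − 22 = 21703.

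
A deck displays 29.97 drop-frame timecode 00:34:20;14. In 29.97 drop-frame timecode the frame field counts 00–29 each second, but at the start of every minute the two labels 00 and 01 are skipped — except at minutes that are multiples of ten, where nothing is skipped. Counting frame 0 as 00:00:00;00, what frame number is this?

As if non-drop at 30 labels/s: (0 × 3600 + 34 × 60 + 20) × 30 + 14 = 61814.
Minute boundaries passed: 34; those not divisible by 10: 34 − 3 = 31; dropped labels = 2 × 31 = 62.
Actual frame index = 61814 − 62 = 61752.

61752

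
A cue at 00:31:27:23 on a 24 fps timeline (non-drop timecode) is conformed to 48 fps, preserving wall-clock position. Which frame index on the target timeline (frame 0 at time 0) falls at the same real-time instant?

Source frame index: (0×3600 + 31×60 + 27) × 24 + 23 = 45311.
Real time: 45311 / (24) = 45311/24 s.
Target frame: (45311/24) × (48) = 90622.

frame 90622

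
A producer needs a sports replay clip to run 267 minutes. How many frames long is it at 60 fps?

961200 frames

267 min = 16020 s.
Frames = 16020 × 60 = 961200.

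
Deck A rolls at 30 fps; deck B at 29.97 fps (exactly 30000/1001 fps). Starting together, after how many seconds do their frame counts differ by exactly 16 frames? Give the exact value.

8008/15 seconds

The gap grows by |30000/1001 − 30| = 30/1001 frames per second.
Time for a 16-frame gap: 16 ÷ (30/1001) = 8008/15 s.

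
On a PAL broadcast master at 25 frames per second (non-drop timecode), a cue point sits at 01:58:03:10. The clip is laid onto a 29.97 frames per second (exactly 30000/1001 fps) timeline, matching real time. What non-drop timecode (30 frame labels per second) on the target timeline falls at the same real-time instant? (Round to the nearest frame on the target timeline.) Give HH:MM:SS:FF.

Source frame index: (1×3600 + 58×60 + 3) × 25 + 10 = 177085.
Real time: 177085 / (25) = 35417/5 s.
Target frame: (35417/5) × (30000/1001) = 212502000/1001 ≈ 212289.710 → 212290.
At 30 labels/s: frame 212290 → 01:57:56:10.

01:57:56:10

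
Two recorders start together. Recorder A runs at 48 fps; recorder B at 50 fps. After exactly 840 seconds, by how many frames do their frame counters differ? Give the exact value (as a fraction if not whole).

A emits 48 × 840 = 40320 frames; B emits 50 × 840 = 42000.
Difference = 1680 frames; B is ahead of A.

1680 frames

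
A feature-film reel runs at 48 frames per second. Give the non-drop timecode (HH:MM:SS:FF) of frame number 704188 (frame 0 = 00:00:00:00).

04:04:30:28

704188 ÷ 48 = 14670 full seconds, remainder 28 frames.
14670 s = 4 h 4 min 30 s.
Timecode: 04:04:30:28.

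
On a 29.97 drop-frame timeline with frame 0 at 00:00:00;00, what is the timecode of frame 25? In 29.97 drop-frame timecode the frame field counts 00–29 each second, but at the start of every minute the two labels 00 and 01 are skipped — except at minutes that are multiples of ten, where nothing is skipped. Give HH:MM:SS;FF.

00:00:00;25

Each 10-minute DF block holds 10 × 60 × 30 − 9 × 2 = 17982 frames. 25 ÷ 17982 → 0 full blocks, remainder 25.
Within the partial block the first minute is 1800 frames and each further minute 1798, so 0 further minute boundaries passed. Total skipped labels = 18 × 0 + 2 × 0 = 0.
Non-drop label index = 25 + 0 = 25; at 30 labels/s that is 00:00:00:25, i.e. DF 00:00:00;25.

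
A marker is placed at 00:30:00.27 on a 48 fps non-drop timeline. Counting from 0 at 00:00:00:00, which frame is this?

frame 86427

Total seconds to the label: (0 × 3600 + 30 × 60 + 0) = 1800.
Frame index = 1800 × 48 + 27 = 86427.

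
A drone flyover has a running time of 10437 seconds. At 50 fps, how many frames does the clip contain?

Frames = 10437 × 50 = 521850.

521850 frames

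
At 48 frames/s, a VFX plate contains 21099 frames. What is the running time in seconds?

439.5625 seconds

Running time = 21099 / (48) = 439.5625 s.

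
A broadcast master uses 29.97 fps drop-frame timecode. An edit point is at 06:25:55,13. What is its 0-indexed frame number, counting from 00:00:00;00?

693969

Complete 10-minute blocks: 38, each 17982 frames → 683316.
Remaining 5 whole minutes in the current block: 1800 + 4 × 1798 = 8992 frames.
Within the current minute: 55 × 30 + 13 − 2 = 1661 (labels ;00/;01 skipped at this minute). Total = 683316 + 8992 + 1661 = 693969.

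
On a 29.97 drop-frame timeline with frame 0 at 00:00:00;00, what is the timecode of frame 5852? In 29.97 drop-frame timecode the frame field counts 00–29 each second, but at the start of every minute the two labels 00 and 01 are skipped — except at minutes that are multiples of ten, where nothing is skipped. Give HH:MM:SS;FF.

00:03:15;08

Ten DF minutes hold 17982 frames, so frame 5852 lies in block 0 (frames 0–17981) with 5852 frames into that block.
The block's first minute is 1800 frames and the rest 1798 each; 5852 frames reaches minute 3, so 0 × 18 + 3 × 2 = 6 labels have been skipped so far.
Adding those back, label number 5852 + 6 = 5858 at 30 labels/s is 195 s + 8 f = 0 h 3 min 15 s frame 8, i.e. 00:03:15;08.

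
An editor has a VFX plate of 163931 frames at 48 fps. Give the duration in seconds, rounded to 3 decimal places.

Running time = 163931 × 1/48 = 163931/48 s ≈ 3415.229 s.

3415.229 seconds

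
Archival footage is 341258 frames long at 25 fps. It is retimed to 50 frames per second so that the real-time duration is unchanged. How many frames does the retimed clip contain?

682516 frames

Frames at target rate = 341258 × (50) / (25) = 682516.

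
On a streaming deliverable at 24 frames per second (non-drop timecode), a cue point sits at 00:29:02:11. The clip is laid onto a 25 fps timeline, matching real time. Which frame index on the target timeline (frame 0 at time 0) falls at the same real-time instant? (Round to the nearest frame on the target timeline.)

Source frame index: (0×3600 + 29×60 + 2) × 24 + 11 = 41819.
Real time: 41819 / (24) = 41819/24 s.
Target frame: (41819/24) × (25) = 1045475/24 ≈ 43561.458 → 43561.

frame 43561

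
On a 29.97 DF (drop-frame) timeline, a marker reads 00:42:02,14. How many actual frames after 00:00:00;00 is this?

75598

Complete 10-minute blocks: 4, each 17982 frames → 71928.
Remaining 2 whole minutes in the current block: 1800 + 1 × 1798 = 3598 frames.
Within the current minute: 2 × 30 + 14 − 2 = 72 (labels ;00/;01 skipped at this minute). Total = 71928 + 3598 + 72 = 75598.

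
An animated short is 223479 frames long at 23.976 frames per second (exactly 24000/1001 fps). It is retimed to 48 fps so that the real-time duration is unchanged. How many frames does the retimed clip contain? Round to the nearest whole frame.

447405 frames

Frames at target rate = 223479 × (48) / (24000/1001) = 223702479/500 ≈ 447404.958.
Nearest whole frame: 447405.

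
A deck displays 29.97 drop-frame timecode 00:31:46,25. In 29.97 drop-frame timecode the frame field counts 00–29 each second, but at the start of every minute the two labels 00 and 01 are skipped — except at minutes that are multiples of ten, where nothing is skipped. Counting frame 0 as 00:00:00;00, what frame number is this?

As if non-drop at 30 labels/s: (0 × 3600 + 31 × 60 + 46) × 30 + 25 = 57205.
Minute boundaries passed: 31; those not divisible by 10: 31 − 3 = 28; dropped labels = 2 × 28 = 56.
Actual frame index = 57205 − 56 = 57149.

57149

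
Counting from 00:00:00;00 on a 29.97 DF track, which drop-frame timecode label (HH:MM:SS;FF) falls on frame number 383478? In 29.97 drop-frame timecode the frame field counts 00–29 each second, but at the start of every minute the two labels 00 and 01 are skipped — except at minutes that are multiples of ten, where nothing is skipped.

03:33:15;12

Ten DF minutes hold 17982 frames, so frame 383478 lies in block 21 (frames 377622–395603) with 5856 frames into that block.
The block's first minute is 1800 frames and the rest 1798 each; 5856 frames reaches minute 3, so 21 × 18 + 3 × 2 = 384 labels have been skipped so far.
Adding those back, label number 383478 + 384 = 383862 at 30 labels/s is 12795 s + 12 f = 3 h 33 min 15 s frame 12, i.e. 03:33:15;12.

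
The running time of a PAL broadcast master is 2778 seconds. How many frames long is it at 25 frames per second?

Frames = 2778 × 25 = 69450.

69450 frames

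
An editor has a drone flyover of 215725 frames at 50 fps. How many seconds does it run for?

Running time = 215725 / (50) = 4314.5 s.

4314.5 seconds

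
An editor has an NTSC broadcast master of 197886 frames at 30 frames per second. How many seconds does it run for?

Running time = 197886 / (30) = 6596.2 s.

6596.2 seconds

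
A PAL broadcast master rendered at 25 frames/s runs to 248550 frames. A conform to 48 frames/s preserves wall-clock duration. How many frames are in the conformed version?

477216 frames

Target frames = source frames × (target rate / source rate) = 248550 × (48)/(25) = 248550 × 48/25 = 477216.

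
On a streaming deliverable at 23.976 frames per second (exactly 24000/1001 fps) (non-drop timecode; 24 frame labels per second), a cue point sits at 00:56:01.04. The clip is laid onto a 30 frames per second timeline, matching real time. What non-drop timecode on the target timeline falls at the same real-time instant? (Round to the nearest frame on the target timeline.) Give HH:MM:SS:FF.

00:56:04:16

Source frame index: (0×3600 + 56×60 + 1) × 24 + 4 = 80668.
Real time: 80668 / (24000/1001) = 20187167/6000 s.
Target frame: (20187167/6000) × (30) = 20187167/200 ≈ 100935.835 → 100936.
At 30 labels/s: frame 100936 → 00:56:04:16.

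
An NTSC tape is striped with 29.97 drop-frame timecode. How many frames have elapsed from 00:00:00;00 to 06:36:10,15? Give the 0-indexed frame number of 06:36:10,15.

Complete 10-minute blocks: 39, each 17982 frames → 701298.
Remaining 6 whole minutes in the current block: 1800 + 5 × 1798 = 10790 frames.
Within the current minute: 10 × 30 + 15 − 2 = 313 (labels ;00/;01 skipped at this minute). Total = 701298 + 10790 + 313 = 712401.

712401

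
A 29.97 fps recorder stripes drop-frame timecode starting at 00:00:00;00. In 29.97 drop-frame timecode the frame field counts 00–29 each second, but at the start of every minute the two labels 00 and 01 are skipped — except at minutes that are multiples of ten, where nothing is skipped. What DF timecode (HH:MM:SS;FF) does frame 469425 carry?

Each 10-minute DF block holds 10 × 60 × 30 − 9 × 2 = 17982 frames. 469425 ÷ 17982 → 26 full blocks, remainder 1893.
Within the partial block the first minute is 1800 frames and each further minute 1798, so 1 further minute boundary passed. Total skipped labels = 18 × 26 + 2 × 1 = 470.
Non-drop label index = 469425 + 470 = 469895; at 30 labels/s that is 04:21:03:05, i.e. DF 04:21:03;05.

04:21:03;05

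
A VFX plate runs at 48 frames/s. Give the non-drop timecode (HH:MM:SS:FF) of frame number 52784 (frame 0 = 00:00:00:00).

00:18:19:32

52784 ÷ 48 = 1099 full seconds, remainder 32 frames.
1099 s = 0 h 18 min 19 s.
Timecode: 00:18:19:32.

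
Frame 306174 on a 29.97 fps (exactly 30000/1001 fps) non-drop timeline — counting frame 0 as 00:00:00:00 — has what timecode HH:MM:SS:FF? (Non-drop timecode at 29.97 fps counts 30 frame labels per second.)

306174 ÷ 30 = 10205 full seconds, remainder 24 frames.
10205 s = 2 h 50 min 5 s.
Timecode: 02:50:05:24.

02:50:05:24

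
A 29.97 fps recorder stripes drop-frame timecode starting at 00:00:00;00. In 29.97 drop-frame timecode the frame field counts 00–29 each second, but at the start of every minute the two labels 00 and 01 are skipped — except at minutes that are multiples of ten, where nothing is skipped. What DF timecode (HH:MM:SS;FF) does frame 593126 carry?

Ten DF minutes hold 17982 frames, so frame 593126 lies in block 32 (frames 575424–593405) with 17702 frames into that block.
The block's first minute is 1800 frames and the rest 1798 each; 17702 frames reaches minute 9, so 32 × 18 + 9 × 2 = 594 labels have been skipped so far.
Adding those back, label number 593126 + 594 = 593720 at 30 labels/s is 19790 s + 20 f = 5 h 29 min 50 s frame 20, i.e. 05:29:50;20.

05:29:50;20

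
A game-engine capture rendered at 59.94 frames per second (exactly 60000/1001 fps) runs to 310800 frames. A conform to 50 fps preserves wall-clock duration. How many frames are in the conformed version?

259259 frames

Target frames = source frames × (target rate / source rate) = 310800 × (50)/(60000/1001) = 310800 × 1001/1200 = 259259.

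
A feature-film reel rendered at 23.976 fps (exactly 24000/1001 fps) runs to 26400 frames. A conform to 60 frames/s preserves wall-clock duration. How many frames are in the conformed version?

66066 frames

Target frames = source frames × (target rate / source rate) = 26400 × (60)/(24000/1001) = 26400 × 1001/400 = 66066.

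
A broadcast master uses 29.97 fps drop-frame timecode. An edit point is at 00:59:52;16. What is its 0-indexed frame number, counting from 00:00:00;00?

Complete 10-minute blocks: 5, each 17982 frames → 89910.
Remaining 9 whole minutes in the current block: 1800 + 8 × 1798 = 16184 frames.
Within the current minute: 52 × 30 + 16 − 2 = 1574 (labels ;00/;01 skipped at this minute). Total = 89910 + 16184 + 1574 = 107668.

107668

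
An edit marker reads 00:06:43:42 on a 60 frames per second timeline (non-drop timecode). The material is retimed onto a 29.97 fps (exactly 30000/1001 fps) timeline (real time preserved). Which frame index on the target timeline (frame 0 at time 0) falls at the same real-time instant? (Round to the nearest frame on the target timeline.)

frame 12099

Source frame index: (0×3600 + 6×60 + 43) × 60 + 42 = 24222.
Real time: 24222 / (60) = 4037/10 s.
Target frame: (4037/10) × (30000/1001) = 1101000/91 ≈ 12098.901 → 12099.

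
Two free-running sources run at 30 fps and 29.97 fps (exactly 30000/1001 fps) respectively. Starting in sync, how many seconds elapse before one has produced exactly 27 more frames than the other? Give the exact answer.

The gap grows by |30000/1001 − 30| = 30/1001 frames per second.
Time for a 27-frame gap: 27 ÷ (30/1001) = 900.9 s.

900.9 seconds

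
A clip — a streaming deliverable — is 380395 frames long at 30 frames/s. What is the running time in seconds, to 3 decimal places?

12679.833 seconds

Running time = 380395 × 1/30 = 76079/6 s ≈ 12679.833 s.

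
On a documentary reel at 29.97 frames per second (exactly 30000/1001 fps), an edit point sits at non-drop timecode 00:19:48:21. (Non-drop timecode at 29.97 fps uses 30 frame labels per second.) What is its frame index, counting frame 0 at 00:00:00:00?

Total seconds to the label: (0 × 3600 + 19 × 60 + 48) = 1188.
Frame index = 1188 × 30 + 21 = 35661.

35661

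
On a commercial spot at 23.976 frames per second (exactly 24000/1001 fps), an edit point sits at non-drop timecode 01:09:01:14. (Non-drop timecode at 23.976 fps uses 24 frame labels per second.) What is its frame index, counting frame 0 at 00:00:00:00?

frame 99398

Total seconds to the label: (1 × 3600 + 9 × 60 + 1) = 4141.
Frame index = 4141 × 24 + 14 = 99398.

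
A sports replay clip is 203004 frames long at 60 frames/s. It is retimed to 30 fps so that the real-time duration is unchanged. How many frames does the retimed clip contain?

Target frames = source frames × (target rate / source rate) = 203004 × (30)/(60) = 203004 × 1/2 = 101502.

101502 frames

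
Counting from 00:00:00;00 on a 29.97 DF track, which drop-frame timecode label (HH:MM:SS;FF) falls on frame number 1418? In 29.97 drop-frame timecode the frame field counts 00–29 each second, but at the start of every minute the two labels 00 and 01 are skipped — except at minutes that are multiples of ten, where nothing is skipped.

00:00:47;08

Each 10-minute DF block holds 10 × 60 × 30 − 9 × 2 = 17982 frames. 1418 ÷ 17982 → 0 full blocks, remainder 1418.
Within the partial block the first minute is 1800 frames and each further minute 1798, so 0 further minute boundaries passed. Total skipped labels = 18 × 0 + 2 × 0 = 0.
Non-drop label index = 1418 + 0 = 1418; at 30 labels/s that is 00:00:47:08, i.e. DF 00:00:47;08.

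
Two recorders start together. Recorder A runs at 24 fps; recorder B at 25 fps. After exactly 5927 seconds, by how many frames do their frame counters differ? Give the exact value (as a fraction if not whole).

5927 frames

A emits 24 × 5927 = 142248 frames; B emits 25 × 5927 = 148175.
Difference = 5927 frames; B is ahead of A.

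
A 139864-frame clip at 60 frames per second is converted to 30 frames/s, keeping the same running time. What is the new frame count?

69932 frames

Target frames = source frames × (target rate / source rate) = 139864 × (30)/(60) = 139864 × 1/2 = 69932.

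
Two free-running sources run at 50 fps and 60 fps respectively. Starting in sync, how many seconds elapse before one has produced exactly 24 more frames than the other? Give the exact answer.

The gap grows by |60 − 50| = 10 frames per second.
Time for a 24-frame gap: 24 ÷ (10) = 2.4 s.

2.4 seconds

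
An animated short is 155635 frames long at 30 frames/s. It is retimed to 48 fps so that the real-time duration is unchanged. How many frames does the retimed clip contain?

249016 frames

Target frames = source frames × (target rate / source rate) = 155635 × (48)/(30) = 155635 × 8/5 = 249016.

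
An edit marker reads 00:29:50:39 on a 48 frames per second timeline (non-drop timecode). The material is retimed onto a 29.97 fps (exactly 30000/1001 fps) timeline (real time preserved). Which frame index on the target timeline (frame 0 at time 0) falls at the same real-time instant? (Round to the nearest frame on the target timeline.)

Source frame index: (0×3600 + 29×60 + 50) × 48 + 39 = 85959.
Real time: 85959 / (48) = 28653/16 s.
Target frame: (28653/16) × (30000/1001) = 53724375/1001 ≈ 53670.704 → 53671.

frame 53671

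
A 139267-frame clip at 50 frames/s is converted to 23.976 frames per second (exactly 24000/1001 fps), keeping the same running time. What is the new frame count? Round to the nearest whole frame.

Frames at target rate = 139267 × (24000/1001) / (50) = 66848160/1001 ≈ 66781.379.
Nearest whole frame: 66781.

66781 frames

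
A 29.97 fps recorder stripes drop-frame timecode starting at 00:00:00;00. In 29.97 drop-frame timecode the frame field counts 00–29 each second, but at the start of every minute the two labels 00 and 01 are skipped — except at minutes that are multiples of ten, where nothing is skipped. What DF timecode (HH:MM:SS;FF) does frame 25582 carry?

00:14:13;18

Ten DF minutes hold 17982 frames, so frame 25582 lies in block 1 (frames 17982–35963) with 7600 frames into that block.
The block's first minute is 1800 frames and the rest 1798 each; 7600 frames reaches minute 4, so 1 × 18 + 4 × 2 = 26 labels have been skipped so far.
Adding those back, label number 25582 + 26 = 25608 at 30 labels/s is 853 s + 18 f = 0 h 14 min 13 s frame 18, i.e. 00:14:13;18.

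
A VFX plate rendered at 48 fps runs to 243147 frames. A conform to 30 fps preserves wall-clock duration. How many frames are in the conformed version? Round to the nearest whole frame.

151967 frames

Frames at target rate = 243147 × (30) / (48) = 1215735/8 ≈ 151966.875.
Nearest whole frame: 151967.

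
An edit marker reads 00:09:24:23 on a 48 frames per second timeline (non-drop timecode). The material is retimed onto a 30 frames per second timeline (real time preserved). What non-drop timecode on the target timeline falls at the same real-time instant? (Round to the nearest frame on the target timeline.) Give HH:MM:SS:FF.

Source frame index: (0×3600 + 9×60 + 24) × 48 + 23 = 27095.
Real time: 27095 / (48) = 27095/48 s.
Target frame: (27095/48) × (30) = 135475/8 ≈ 16934.375 → 16934.
At 30 labels/s: frame 16934 → 00:09:24:14.

00:09:24:14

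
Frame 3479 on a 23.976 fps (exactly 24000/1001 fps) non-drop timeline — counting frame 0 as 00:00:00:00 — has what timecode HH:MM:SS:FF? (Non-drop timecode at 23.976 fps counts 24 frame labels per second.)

3479 ÷ 24 = 144 full seconds, remainder 23 frames.
144 s = 0 h 2 min 24 s.
Timecode: 00:02:24:23.

00:02:24:23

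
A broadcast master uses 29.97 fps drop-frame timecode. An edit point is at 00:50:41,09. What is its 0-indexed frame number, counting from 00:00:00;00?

As if non-drop at 30 labels/s: (0 × 3600 + 50 × 60 + 41) × 30 + 9 = 91239.
Minute boundaries passed: 50; those not divisible by 10: 50 − 5 = 45; dropped labels = 2 × 45 = 90.
Actual frame index = 91239 − 90 = 91149.

91149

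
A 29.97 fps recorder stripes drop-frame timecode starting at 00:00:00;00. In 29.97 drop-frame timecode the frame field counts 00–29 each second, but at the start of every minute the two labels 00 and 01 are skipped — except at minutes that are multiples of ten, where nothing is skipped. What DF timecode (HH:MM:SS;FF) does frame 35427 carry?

Ten DF minutes hold 17982 frames, so frame 35427 lies in block 1 (frames 17982–35963) with 17445 frames into that block.
The block's first minute is 1800 frames and the rest 1798 each; 17445 frames reaches minute 9, so 1 × 18 + 9 × 2 = 36 labels have been skipped so far.
Adding those back, label number 35427 + 36 = 35463 at 30 labels/s is 1182 s + 3 f = 0 h 19 min 42 s frame 3, i.e. 00:19:42;03.

00:19:42;03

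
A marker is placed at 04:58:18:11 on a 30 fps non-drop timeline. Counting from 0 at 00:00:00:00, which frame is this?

Total seconds to the label: (4 × 3600 + 58 × 60 + 18) = 17898.
Frame index = 17898 × 30 + 11 = 536951.

frame 536951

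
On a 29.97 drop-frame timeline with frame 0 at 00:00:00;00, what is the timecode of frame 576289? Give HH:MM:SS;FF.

Each 10-minute DF block holds 10 × 60 × 30 − 9 × 2 = 17982 frames. 576289 ÷ 17982 → 32 full blocks, remainder 865.
Within the partial block the first minute is 1800 frames and each further minute 1798, so 0 further minute boundaries passed. Total skipped labels = 18 × 32 + 2 × 0 = 576.
Non-drop label index = 576289 + 576 = 576865; at 30 labels/s that is 05:20:28:25, i.e. DF 05:20:28;25.

05:20:28;25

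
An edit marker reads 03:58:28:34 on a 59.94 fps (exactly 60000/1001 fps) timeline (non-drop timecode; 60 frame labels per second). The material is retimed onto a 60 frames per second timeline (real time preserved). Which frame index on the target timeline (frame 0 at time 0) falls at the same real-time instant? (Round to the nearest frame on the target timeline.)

Source frame index: (3×3600 + 58×60 + 28) × 60 + 34 = 858514.
Real time: 858514 / (60000/1001) = 429686257/30000 s.
Target frame: (429686257/30000) × (60) = 429686257/500 ≈ 859372.514 → 859373.

frame 859373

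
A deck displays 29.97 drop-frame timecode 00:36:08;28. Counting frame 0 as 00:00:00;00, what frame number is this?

Complete 10-minute blocks: 3, each 17982 frames → 53946.
Remaining 6 whole minutes in the current block: 1800 + 5 × 1798 = 10790 frames.
Within the current minute: 8 × 30 + 28 − 2 = 266 (labels ;00/;01 skipped at this minute). Total = 53946 + 10790 + 266 = 65002.

65002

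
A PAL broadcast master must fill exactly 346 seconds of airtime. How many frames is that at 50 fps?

Frames = 346 × 50 = 17300.

17300 frames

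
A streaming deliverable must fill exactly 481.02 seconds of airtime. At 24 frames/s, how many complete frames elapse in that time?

Frames = 481.02 × 24 = 288612/25 ≈ 11544.4800.
Complete frames: 11544.

11544 frames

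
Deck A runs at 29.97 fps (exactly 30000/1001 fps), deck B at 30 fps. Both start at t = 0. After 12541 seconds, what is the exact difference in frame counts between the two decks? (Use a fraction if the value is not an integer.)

A emits 30000/1001 × 12541 = 376230000/1001 frames; B emits 30 × 12541 = 376230.
Difference = 376230/1001 frames (≈ 375.8541); B is ahead of A.

376230/1001 frames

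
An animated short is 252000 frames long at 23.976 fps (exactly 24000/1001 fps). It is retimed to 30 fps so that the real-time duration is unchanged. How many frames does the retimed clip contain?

315315 frames

Target frames = source frames × (target rate / source rate) = 252000 × (30)/(24000/1001) = 252000 × 1001/800 = 315315.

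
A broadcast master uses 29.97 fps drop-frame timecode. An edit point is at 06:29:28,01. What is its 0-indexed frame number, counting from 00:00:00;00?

Complete 10-minute blocks: 38, each 17982 frames → 683316.
Remaining 9 whole minutes in the current block: 1800 + 8 × 1798 = 16184 frames.
Within the current minute: 28 × 30 + 1 − 2 = 839 (labels ;00/;01 skipped at this minute). Total = 683316 + 16184 + 839 = 700339.

700339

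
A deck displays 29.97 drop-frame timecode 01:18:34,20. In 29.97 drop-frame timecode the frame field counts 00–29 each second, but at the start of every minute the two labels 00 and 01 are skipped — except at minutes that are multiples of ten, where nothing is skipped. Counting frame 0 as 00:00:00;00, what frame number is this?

141298

Complete 10-minute blocks: 7, each 17982 frames → 125874.
Remaining 8 whole minutes in the current block: 1800 + 7 × 1798 = 14386 frames.
Within the current minute: 34 × 30 + 20 − 2 = 1038 (labels ;00/;01 skipped at this minute). Total = 125874 + 14386 + 1038 = 141298.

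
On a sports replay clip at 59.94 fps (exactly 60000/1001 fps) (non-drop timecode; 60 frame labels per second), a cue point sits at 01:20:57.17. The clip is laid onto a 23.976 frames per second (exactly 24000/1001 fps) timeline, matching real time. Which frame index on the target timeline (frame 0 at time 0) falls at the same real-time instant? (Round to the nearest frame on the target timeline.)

Source frame index: (1×3600 + 20×60 + 57) × 60 + 17 = 291437.
Real time: 291437 / (60000/1001) = 291728437/60000 s.
Target frame: (291728437/60000) × (24000/1001) = 582874/5 ≈ 116574.800 → 116575.

frame 116575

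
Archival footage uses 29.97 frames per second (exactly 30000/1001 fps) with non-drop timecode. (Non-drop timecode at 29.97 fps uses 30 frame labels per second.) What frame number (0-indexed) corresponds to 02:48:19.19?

Total seconds to the label: (2 × 3600 + 48 × 60 + 19) = 10099.
Frame index = 10099 × 30 + 19 = 302989.

frame 302989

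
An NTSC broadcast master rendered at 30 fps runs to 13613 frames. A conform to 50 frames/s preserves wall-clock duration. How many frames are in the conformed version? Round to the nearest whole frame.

Frames at target rate = 13613 × (50) / (30) = 68065/3 ≈ 22688.333.
Nearest whole frame: 22688.

22688 frames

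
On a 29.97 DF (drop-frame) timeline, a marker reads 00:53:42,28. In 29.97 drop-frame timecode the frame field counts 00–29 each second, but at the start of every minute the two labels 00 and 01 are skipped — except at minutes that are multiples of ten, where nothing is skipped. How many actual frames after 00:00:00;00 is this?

As if non-drop at 30 labels/s: (0 × 3600 + 53 × 60 + 42) × 30 + 28 = 96688.
Minute boundaries passed: 53; those not divisible by 10: 53 − 5 = 48; dropped labels = 2 × 48 = 96.
Actual frame index = 96688 − 96 = 96592.

96592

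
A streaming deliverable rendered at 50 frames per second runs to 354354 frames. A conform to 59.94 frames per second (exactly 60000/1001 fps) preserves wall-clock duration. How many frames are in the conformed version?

424800 frames

Target frames = source frames × (target rate / source rate) = 354354 × (60000/1001)/(50) = 354354 × 1200/1001 = 424800.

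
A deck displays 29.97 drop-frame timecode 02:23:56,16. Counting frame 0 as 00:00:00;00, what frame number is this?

As if non-drop at 30 labels/s: (2 × 3600 + 23 × 60 + 56) × 30 + 16 = 259096.
Minute boundaries passed: 143; those not divisible by 10: 143 − 14 = 129; dropped labels = 2 × 129 = 258.
Actual frame index = 259096 − 258 = 258838.

258838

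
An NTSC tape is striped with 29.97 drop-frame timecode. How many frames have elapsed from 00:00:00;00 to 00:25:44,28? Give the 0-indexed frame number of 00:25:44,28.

As if non-drop at 30 labels/s: (0 × 3600 + 25 × 60 + 44) × 30 + 28 = 46348.
Minute boundaries passed: 25; those not divisible by 10: 25 − 2 = 23; dropped labels = 2 × 23 = 46.
Actual frame index = 46348 − 46 = 46302.

46302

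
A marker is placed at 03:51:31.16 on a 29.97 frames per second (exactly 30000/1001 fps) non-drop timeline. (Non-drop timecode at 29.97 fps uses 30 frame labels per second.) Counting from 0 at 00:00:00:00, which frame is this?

Total seconds to the label: (3 × 3600 + 51 × 60 + 31) = 13891.
Frame index = 13891 × 30 + 16 = 416746.

frame 416746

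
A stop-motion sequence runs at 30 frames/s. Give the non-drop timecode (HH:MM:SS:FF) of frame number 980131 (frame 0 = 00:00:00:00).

09:04:31:01

980131 ÷ 30 = 32671 full seconds, remainder 1 frame.
32671 s = 9 h 4 min 31 s.
Timecode: 09:04:31:01.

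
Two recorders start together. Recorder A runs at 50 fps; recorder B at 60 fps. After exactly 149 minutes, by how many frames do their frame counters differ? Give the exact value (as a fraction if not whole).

89400 frames

149 min = 8940 s.
A emits 50 × 8940 = 447000 frames; B emits 60 × 8940 = 536400.
Difference = 89400 frames; B is ahead of A.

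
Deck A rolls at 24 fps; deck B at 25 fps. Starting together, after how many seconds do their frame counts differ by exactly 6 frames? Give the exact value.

6 seconds

The gap grows by |25 − 24| = 1 frame per second.
Time for a 6-frame gap: 6 ÷ (1) = 6 s.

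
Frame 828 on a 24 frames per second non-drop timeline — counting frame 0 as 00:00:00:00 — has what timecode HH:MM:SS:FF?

00:00:34:12

828 ÷ 24 = 34 full seconds, remainder 12 frames.
34 s = 0 h 0 min 34 s.
Timecode: 00:00:34:12.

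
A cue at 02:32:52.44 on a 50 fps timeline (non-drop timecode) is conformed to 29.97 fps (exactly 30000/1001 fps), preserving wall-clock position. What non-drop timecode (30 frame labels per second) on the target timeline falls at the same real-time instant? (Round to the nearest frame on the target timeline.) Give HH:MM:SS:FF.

Source frame index: (2×3600 + 32×60 + 52) × 50 + 44 = 458644.
Real time: 458644 / (50) = 229322/25 s.
Target frame: (229322/25) × (30000/1001) = 275186400/1001 ≈ 274911.489 → 274911.
At 30 labels/s: frame 274911 → 02:32:43:21.

02:32:43:21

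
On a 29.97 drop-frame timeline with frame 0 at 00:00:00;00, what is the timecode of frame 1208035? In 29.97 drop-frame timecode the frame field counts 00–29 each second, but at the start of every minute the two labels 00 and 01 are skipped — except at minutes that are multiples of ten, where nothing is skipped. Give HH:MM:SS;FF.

Each 10-minute DF block holds 10 × 60 × 30 − 9 × 2 = 17982 frames. 1208035 ÷ 17982 → 67 full blocks, remainder 3241.
Within the partial block the first minute is 1800 frames and each further minute 1798, so 1 further minute boundary passed. Total skipped labels = 18 × 67 + 2 × 1 = 1208.
Non-drop label index = 1208035 + 1208 = 1209243; at 30 labels/s that is 11:11:48:03, i.e. DF 11:11:48;03.

11:11:48;03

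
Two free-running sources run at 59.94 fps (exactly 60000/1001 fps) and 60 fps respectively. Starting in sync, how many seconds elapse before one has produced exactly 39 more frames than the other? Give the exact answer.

The gap grows by |60 − 60000/1001| = 60/1001 frames per second.
Time for a 39-frame gap: 39 ÷ (60/1001) = 650.65 s.

650.65 seconds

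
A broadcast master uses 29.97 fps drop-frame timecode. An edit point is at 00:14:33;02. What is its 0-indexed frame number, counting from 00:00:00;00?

Complete 10-minute blocks: 1, each 17982 frames → 17982.
Remaining 4 whole minutes in the current block: 1800 + 3 × 1798 = 7194 frames.
Within the current minute: 33 × 30 + 2 − 2 = 990 (labels ;00/;01 skipped at this minute). Total = 17982 + 7194 + 990 = 26166.

26166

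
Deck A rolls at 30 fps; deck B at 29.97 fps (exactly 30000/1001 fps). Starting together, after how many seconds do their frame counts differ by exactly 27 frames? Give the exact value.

The gap grows by |30000/1001 − 30| = 30/1001 frames per second.
Time for a 27-frame gap: 27 ÷ (30/1001) = 900.9 s.

900.9 seconds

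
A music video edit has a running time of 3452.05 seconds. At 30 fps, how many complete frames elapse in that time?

Frames = 3452.05 × 30 = 207123/2 ≈ 103561.5000.
Complete frames: 103561.

103561 frames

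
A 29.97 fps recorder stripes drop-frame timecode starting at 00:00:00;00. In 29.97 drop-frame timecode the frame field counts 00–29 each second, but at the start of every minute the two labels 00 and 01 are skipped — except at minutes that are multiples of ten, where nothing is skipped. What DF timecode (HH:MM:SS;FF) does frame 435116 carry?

04:01:58;10

Ten DF minutes hold 17982 frames, so frame 435116 lies in block 24 (frames 431568–449549) with 3548 frames into that block.
The block's first minute is 1800 frames and the rest 1798 each; 3548 frames reaches minute 1, so 24 × 18 + 1 × 2 = 434 labels have been skipped so far.
Adding those back, label number 435116 + 434 = 435550 at 30 labels/s is 14518 s + 10 f = 4 h 1 min 58 s frame 10, i.e. 04:01:58;10.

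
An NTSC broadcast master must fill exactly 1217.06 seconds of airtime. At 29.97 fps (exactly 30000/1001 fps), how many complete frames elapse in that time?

Frames = 1217.06 × 30000/1001 = 2808600/77 ≈ 36475.3247.
Complete frames: 36475.

36475 frames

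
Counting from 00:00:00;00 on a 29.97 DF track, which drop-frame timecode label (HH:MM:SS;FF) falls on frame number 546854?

Each 10-minute DF block holds 10 × 60 × 30 − 9 × 2 = 17982 frames. 546854 ÷ 17982 → 30 full blocks, remainder 7394.
Within the partial block the first minute is 1800 frames and each further minute 1798, so 4 further minute boundaries passed. Total skipped labels = 18 × 30 + 2 × 4 = 548.
Non-drop label index = 546854 + 548 = 547402; at 30 labels/s that is 05:04:06:22, i.e. DF 05:04:06;22.

05:04:06;22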